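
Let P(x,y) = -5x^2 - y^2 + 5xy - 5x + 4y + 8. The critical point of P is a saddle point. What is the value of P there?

∂P/∂x = -10x + 5y - 5 = 0 and ∂P/∂y = 5x - 2y + 4 = 0, so (x, y) = (-2, -3).
The Hessian has P_{xx} = -10, P_{yy} = -2, P_{xy} = 5, giving D = -5 < 0, so the point is a saddle point.
P(-2, -3) = 7.

7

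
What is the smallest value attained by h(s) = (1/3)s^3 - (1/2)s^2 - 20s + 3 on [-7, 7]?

Differentiating, h'(s) = s^2 - s - 20; which vanishes at s = -4 and s = 5.
Evaluating at the critical points and endpoints: h(-7) = 25/6,  h(-4) = 161/3,  h(5) = -407/6,  h(7) = -283/6.
So the minimum is h(5) = -407/6.

-407/6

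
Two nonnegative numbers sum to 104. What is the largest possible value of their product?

With x + y = 104, the product is P(x) = x(104 − x).
P'(x) = 104 − 2x = 0 gives x = 52; P'' = −2 < 0, so this is the maximum.
P = 52·52 = 2704.

2704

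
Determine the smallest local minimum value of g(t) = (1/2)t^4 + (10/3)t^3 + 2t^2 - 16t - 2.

-73/6

Critical points: g'(t) = 2t^3 + 10t^2 + 4t - 16 vanishes at t = -4, -2, 1.
Second-derivative test with g''(t) = 6t^2 + 20t + 4: g''(-4) = 20 > 0 ⇒ local minimum; g''(-2) = -12 < 0 ⇒ local maximum; g''(1) = 30 > 0 ⇒ local minimum.
So the smallest local minimum value is g(1) = -73/6.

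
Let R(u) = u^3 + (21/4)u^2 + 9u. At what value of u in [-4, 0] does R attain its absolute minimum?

R'(u) = 3u^2 + (21/2)u + 9, which vanishes at u = -2 and u = -3/2.
Evaluating at the critical points and endpoints: R(-4) = -16; R(-2) = -5; R(-3/2) = -81/16; R(0) = 0.
The minimum over the interval is -16, attained at u = -4.

-4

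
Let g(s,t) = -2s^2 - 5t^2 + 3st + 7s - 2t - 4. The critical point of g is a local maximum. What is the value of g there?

∂g/∂s = -4s + 3t + 7 = 0 and ∂g/∂t = 3s - 10t - 2 = 0, so (s, t) = (64/31, 13/31).
The Hessian has g_{ss} = -4, g_{tt} = -10, g_{st} = 3, giving D = 31 > 0 with g_{ss} < 0, so the point is a local maximum.
g(64/31, 13/31) = 87/31.

87/31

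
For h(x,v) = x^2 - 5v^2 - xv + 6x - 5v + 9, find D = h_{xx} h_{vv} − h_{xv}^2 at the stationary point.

-21

∂h/∂x = 2x - v + 6 = 0 and ∂h/∂v = -x - 10v - 5 = 0, so (x, v) = (-65/21, -4/21).
The Hessian has h_{xx} = 2, h_{vv} = -10, h_{xv} = -1, giving D = -21 < 0, so the point is a saddle point.
D = (2)·(-10) − (-1)^2 = -21.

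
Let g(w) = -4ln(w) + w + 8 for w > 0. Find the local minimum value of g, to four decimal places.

g'(w) = -4/w + 1 = 0 gives w = 4.
g''(w) = 4/w², which is positive for w > 0, so this is a local minimum.
g(4) = -4·ln(4) + 4 + 8 ≈ 6.4548.

6.4548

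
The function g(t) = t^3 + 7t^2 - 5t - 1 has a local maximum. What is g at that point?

74

Critical points: g'(t) = 3t^2 + 14t - 5 vanishes at t = -5, 1/3.
g''(t) = 6t + 14. g''(-5) = -16 < 0 ⇒ local maximum; g''(1/3) = 16 > 0 ⇒ local minimum.
The local maximum is g(-5) = 74.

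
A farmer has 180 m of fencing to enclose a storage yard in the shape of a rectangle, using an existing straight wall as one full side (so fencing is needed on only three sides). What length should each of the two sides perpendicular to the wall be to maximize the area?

Let the sides perpendicular to the wall have length x and the parallel side y, so 2x + y = 180 and the area is A = xy = x(180 − 2x).
A'(x) = 180 − 4x = 0 gives x = 45, and A''(x) = −4 < 0 confirms a maximum.
Then y = 180 − 2·45 = 90 and A = 4050.

45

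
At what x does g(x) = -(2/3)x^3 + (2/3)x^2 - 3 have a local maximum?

g'(x) = -2x^2 + (4/3)x = 0 at x = 0, 2/3.
Second-derivative test with g''(x) = -4x + 4/3: g''(0) = 4/3 > 0 ⇒ local minimum; g''(2/3) = -4/3 < 0 ⇒ local maximum.
The local maximum is g(2/3) = -235/81.

2/3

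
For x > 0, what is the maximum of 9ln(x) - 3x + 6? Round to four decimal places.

g'(x) = 9/x − 3 = 0 gives x = 3.
g''(x) = -9/x², which is negative for x > 0, so this is a local maximum.
g(3) = 9·ln(3) - 9 + 6 ≈ 6.8875.

6.8875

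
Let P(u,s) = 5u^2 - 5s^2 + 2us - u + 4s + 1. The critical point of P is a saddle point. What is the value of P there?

∂P/∂u = 10u + 2s - 1 = 0 and ∂P/∂s = 2u - 10s + 4 = 0, so (u, s) = (1/52, 21/52).
The Hessian has P_{uu} = 10, P_{ss} = -10, P_{us} = 2, giving D = -104 < 0, so the point is a saddle point.
P(1/52, 21/52) = 187/104.

187/104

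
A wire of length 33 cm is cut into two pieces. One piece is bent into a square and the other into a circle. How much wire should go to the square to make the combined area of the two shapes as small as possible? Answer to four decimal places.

Let x be the length used for the square. Square side x/4; circle radius (33−x)/(2π).
A(x) = (x/4)² + π·((33−x)/(2π))² = x²/16 + (33−x)²/(4π) for 0 ≤ x ≤ 33. A'(x) = x/8 − (33−x)/(2π) = 0 gives x = 4·33/(π+4) ≈ 18.4833.
A'' = 1/8 + 1/(2π) > 0, so this gives the minimum combined area; x ≈ 18.4833 cm to the square.

18.4833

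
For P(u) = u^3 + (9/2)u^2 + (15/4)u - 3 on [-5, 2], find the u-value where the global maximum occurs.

Differentiating, P'(u) = 3u^2 + 9u + 15/4; which vanishes at u = -5/2 and u = -1/2.
Compare values at every candidate in [-5, 2]: P(-5) = -137/4,  P(-5/2) = 1/8,  P(-1/2) = -31/8,  P(2) = 61/2.
So the maximum is P(2) = 61/2.

2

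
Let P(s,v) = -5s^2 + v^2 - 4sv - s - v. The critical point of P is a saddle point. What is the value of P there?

∂P/∂s = -10s - 4v - 1 = 0 and ∂P/∂v = -4s + 2v - 1 = 0, so (s, v) = (-1/6, 1/6).
The Hessian has P_{ss} = -10, P_{vv} = 2, P_{sv} = -4, giving D = -36 < 0, so the point is a saddle point.
P(-1/6, 1/6) = 0.

0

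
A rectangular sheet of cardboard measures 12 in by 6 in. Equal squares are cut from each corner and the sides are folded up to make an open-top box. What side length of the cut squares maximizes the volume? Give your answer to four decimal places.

With cut size x, the volume is V(x) = x(12 − 2x)(6 − 2x) for 0 < x < 3.
V'(x) = 12x^2 − 72x + 72. Setting V'(x) = 0 gives x ≈ 1.2679 (the root in (0, 3)).
V''(x) = 24x − 72 is negative there, so this is the maximum; V ≈ 41.5692.

1.2679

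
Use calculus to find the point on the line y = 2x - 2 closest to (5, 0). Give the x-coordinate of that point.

Minimize D(x)^2 = (x - 5)^2 + (2x - 2)^2.
d/dx[D^2] = 2(x - 5) + 2·2·(2x - 2) = 0 ⇒ x = 9/5.
Then y = 8/5 and the distance is √(64/5) ≈ 3.5777.

9/5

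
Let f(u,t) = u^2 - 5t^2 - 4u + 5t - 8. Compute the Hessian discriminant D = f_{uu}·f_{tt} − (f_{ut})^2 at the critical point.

∂f/∂u = 2u - 4 = 0 and ∂f/∂t = -10t + 5 = 0, so (u, t) = (2, 1/2).
The Hessian has f_{uu} = 2, f_{tt} = -10, f_{ut} = 0, giving D = -20 < 0, so the point is a saddle point.
D = (2)·(-10) − (0)^2 = -20.

-20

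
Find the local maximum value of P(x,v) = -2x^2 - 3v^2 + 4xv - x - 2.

-13/8

∂P/∂x = -4x + 4v - 1 = 0 and ∂P/∂v = 4x - 6v = 0, so (x, v) = (-3/4, -1/2).
The Hessian has P_{xx} = -4, P_{vv} = -6, P_{xv} = 4, giving D = 8 > 0 with P_{xx} < 0, so the point is a local maximum.
P(-3/4, -1/2) = -13/8.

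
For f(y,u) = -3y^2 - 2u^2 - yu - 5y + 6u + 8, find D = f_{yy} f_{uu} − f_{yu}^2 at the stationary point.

23

∂f/∂y = -6y - u - 5 = 0 and ∂f/∂u = -y - 4u + 6 = 0, so (y, u) = (-26/23, 41/23).
The Hessian has f_{yy} = -6, f_{uu} = -4, f_{yu} = -1, giving D = 23 > 0 with f_{yy} < 0, so the point is a local maximum.
D = (-6)·(-4) − (-1)^2 = 23.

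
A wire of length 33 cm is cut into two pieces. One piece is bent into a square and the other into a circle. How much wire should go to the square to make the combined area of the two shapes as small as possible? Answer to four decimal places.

18.4833

Let x be the length used for the square. Square side x/4; circle radius (33−x)/(2π).
A(x) = (x/4)² + π·((33−x)/(2π))² = x²/16 + (33−x)²/(4π) for 0 ≤ x ≤ 33. A'(x) = x/8 − (33−x)/(2π) = 0 gives x = 4·33/(π+4) ≈ 18.4833.
A'' = 1/8 + 1/(2π) > 0, so this gives the minimum combined area; x ≈ 18.4833 cm to the square.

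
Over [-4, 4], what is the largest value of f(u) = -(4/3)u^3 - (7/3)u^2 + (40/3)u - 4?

524/81

f'(u) = -4u^2 - (14/3)u + 40/3, which vanishes at u = -5/2 and u = 4/3.
Compare values at every candidate in [-4, 4]: f(-4) = -28/3,  f(-5/2) = -373/12,  f(4/3) = 524/81,  f(4) = -220/3.
Hence the absolute maximum is 524/81 at u = 4/3.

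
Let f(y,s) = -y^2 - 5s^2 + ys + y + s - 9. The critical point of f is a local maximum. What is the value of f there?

∂f/∂y = -2y + s + 1 = 0 and ∂f/∂s = y - 10s + 1 = 0, so (y, s) = (11/19, 3/19).
The Hessian has f_{yy} = -2, f_{ss} = -10, f_{ys} = 1, giving D = 19 > 0 with f_{yy} < 0, so the point is a local maximum.
f(11/19, 3/19) = -164/19.

-164/19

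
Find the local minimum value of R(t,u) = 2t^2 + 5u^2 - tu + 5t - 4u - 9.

∂R/∂t = 4t - u + 5 = 0 and ∂R/∂u = -t + 10u - 4 = 0, so (t, u) = (-46/39, 11/39).
The Hessian has R_{tt} = 4, R_{uu} = 10, R_{tu} = -1, giving D = 39 > 0 with R_{tt} > 0, so the point is a local minimum.
R(-46/39, 11/39) = -488/39.

-488/39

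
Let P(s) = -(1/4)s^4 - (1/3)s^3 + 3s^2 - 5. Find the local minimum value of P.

P'(s) = -s^3 - s^2 + 6s. Setting P'(s) = 0 gives s ∈ {-3, 0, 2}.
P''(s) = -3s^2 - 2s + 6. P''(-3) = -15 < 0 ⇒ local maximum; P''(0) = 6 > 0 ⇒ local minimum; P''(2) = -10 < 0 ⇒ local maximum.
The local minimum is P(0) = -5.

-5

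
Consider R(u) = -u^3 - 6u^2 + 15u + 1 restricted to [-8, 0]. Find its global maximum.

R'(u) = -3u^2 - 12u + 15, whose only zero in [-8, 0] is u = -5.
Evaluating at the critical points and endpoints: R(-8) = 9, R(-5) = -99, R(0) = 1.
The maximum over the interval is 9, attained at u = -8.

9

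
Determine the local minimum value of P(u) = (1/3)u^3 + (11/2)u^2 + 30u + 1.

P'(u) = u^2 + 11u + 30. Setting P'(u) = 0 gives u ∈ {-6, -5}.
Second-derivative test with P''(u) = 2u + 11: P''(-6) = -1 < 0 ⇒ local maximum; P''(-5) = 1 > 0 ⇒ local minimum.
The local minimum is P(-5) = -319/6.

-319/6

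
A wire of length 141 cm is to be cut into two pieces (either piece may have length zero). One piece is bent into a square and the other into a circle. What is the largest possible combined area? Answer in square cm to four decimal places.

1582.0797

Let x be the length used for the square. Square side x/4; circle radius (141−x)/(2π).
A(x) = (x/4)² + π·((141−x)/(2π))² = x²/16 + (141−x)²/(4π) for 0 ≤ x ≤ 141. A'(x) = x/8 − (141−x)/(2π) = 0 gives x = 4·141/(π+4) ≈ 78.9740.
A'' > 0, so the interior critical point is a minimum; the maximum is at an endpoint. A(0) = 1582.0797 and A(141) = 1242.5625, so the largest area is 1582.0797.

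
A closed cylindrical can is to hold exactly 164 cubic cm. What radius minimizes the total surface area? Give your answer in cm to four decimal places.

2.9663

With radius r and height h, πr²h = 164 so h = 164/(πr²), and S(r) = 2πr² + 2πrh = 2πr² + 2·164/r.
S'(r) = 4πr − 2·164/r² = 0 ⇒ r³ = 164/(2π), so r ≈ 2.9663 and h = 2r ≈ 5.9327.
S''(r) = 4π + 4·164/r³ > 0, so this is the minimum; S ≈ 165.8608.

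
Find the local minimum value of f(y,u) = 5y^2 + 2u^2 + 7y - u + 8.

217/40

∂f/∂y = 10y + 7 = 0 and ∂f/∂u = 4u - 1 = 0, so (y, u) = (-7/10, 1/4).
The Hessian has f_{yy} = 10, f_{uu} = 4, f_{yu} = 0, giving D = 40 > 0 with f_{yy} > 0, so the point is a local minimum.
f(-7/10, 1/4) = 217/40.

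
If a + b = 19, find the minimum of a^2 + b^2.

361/2

With a + b = 19, a^2 + b^2 = a^2 + (19 − a)^2.
The derivative 2a − 2(19 − a) = 4a − 38 vanishes at a = 19/2; second derivative 4 > 0, a minimum.
The minimum is 2·(19/2)^2 = 361/2.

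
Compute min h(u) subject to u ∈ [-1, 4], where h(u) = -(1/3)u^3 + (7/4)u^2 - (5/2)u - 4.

The derivative is -u^2 + (7/2)u - 5/2, which vanishes at u = 1 and u = 5/2.
Candidates: h(-1) = 7/12,  h(1) = -61/12,  h(5/2) = -217/48,  h(4) = -22/3.
So the minimum is h(4) = -22/3.

-22/3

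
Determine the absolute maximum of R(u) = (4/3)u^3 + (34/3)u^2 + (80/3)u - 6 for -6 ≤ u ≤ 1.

100/3

Differentiating, R'(u) = 4u^2 + (68/3)u + 80/3; which vanishes at u = -4 and u = -5/3.
Candidates: R(-6) = -46, R(-4) = -50/3, R(-5/3) = -2036/81, R(1) = 100/3.
So the maximum is R(1) = 100/3.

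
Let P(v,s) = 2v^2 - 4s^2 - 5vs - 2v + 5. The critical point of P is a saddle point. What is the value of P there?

269/57

∂P/∂v = 4v - 5s - 2 = 0 and ∂P/∂s = -5v - 8s = 0, so (v, s) = (16/57, -10/57).
The Hessian has P_{vv} = 4, P_{ss} = -8, P_{vs} = -5, giving D = -57 < 0, so the point is a saddle point.
P(16/57, -10/57) = 269/57.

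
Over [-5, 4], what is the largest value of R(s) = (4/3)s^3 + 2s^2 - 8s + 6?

R'(s) = 4s^2 + 4s - 8, which vanishes at s = -2 and s = 1.
Candidates: R(-5) = -212/3; R(-2) = 58/3; R(1) = 4/3; R(4) = 274/3.
The maximum over the interval is 274/3, attained at s = 4.

274/3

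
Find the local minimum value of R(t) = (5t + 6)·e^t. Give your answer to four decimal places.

-0.5540

R'(t) = 5·e^t + (5t + 6)·1·e^t = (5t + 11)·e^t. Since e^t > 0, the only critical point is t = -11/5.
R''(-11/5) has the same sign as 5 > 0, so this is a local minimum.
R(-11/5) = (-5)·e^(-11/5) ≈ -0.5540.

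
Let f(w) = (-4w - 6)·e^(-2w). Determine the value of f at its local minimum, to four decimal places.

-14.7781

f'(w) = (-4)·e^(-2w) + (-4w - 6)·(-2)·e^(-2w) = (8w + 8)·e^(-2w). Since e^(-2w) > 0, the only critical point is w = -1.
f''(-1) has the same sign as 8 > 0, so this is a local minimum.
f(-1) = (-2)·e^(2) ≈ -14.7781.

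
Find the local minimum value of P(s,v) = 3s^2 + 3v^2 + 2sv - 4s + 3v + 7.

125/32

∂P/∂s = 6s + 2v - 4 = 0 and ∂P/∂v = 2s + 6v + 3 = 0, so (s, v) = (15/16, -13/16).
The Hessian has P_{ss} = 6, P_{vv} = 6, P_{sv} = 2, giving D = 32 > 0 with P_{ss} > 0, so the point is a local minimum.
P(15/16, -13/16) = 125/32.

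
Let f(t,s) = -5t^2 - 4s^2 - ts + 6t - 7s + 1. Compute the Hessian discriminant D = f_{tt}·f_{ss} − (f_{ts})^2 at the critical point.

∂f/∂t = -10t - s + 6 = 0 and ∂f/∂s = -t - 8s - 7 = 0, so (t, s) = (55/79, -76/79).
The Hessian has f_{tt} = -10, f_{ss} = -8, f_{ts} = -1, giving D = 79 > 0 with f_{tt} < 0, so the point is a local maximum.
D = (-10)·(-8) − (-1)^2 = 79.

79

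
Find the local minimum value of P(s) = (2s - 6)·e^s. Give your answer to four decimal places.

-14.7781

P'(s) = 2·e^s + (2s - 6)·1·e^s = (2s - 4)·e^s. Since e^s > 0, the only critical point is s = 2.
P''(2) has the same sign as 2 > 0, so this is a local minimum.
P(2) = (-2)·e^(2) ≈ -14.7781.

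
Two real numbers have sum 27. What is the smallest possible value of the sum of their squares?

With a + b = 27, a^2 + b^2 = a^2 + (27 − a)^2.
The derivative 2a − 2(27 − a) = 4a − 54 vanishes at a = 27/2; second derivative 4 > 0, a minimum.
The minimum is 2·(27/2)^2 = 729/2.

729/2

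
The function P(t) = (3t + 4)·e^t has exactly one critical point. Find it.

-7/3

By the product rule, P'(t) = (3t + 7)·e^t. Since e^t > 0, the only critical point is t = -7/3.
P''(-7/3) has the same sign as 3 > 0, so this is a local minimum.
P(-7/3) = (-3)·e^(-7/3) ≈ -0.2909.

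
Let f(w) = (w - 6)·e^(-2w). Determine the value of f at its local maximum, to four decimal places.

0.0000

Differentiating with the product rule gives f'(w) = (-2w + 13)·e^(-2w). Since e^(-2w) > 0, the only critical point is w = 13/2.
f''(13/2) has the same sign as -2 < 0, so this is a local maximum.
f(13/2) = (1/2)·e^(-13) ≈ 0.0000.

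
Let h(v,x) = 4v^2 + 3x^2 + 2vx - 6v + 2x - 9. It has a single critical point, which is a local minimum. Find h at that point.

∂h/∂v = 8v + 2x - 6 = 0 and ∂h/∂x = 2v + 6x + 2 = 0, so (v, x) = (10/11, -7/11).
The Hessian has h_{vv} = 8, h_{xx} = 6, h_{vx} = 2, giving D = 44 > 0 with h_{vv} > 0, so the point is a local minimum.
h(10/11, -7/11) = -136/11.

-136/11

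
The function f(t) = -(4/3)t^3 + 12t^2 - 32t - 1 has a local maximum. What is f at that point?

Critical points: f'(t) = -4t^2 + 24t - 32 vanishes at t = 2, 4.
f''(t) = -8t + 24. f''(2) = 8 > 0 ⇒ local minimum; f''(4) = -8 < 0 ⇒ local maximum.
The local maximum is f(4) = -67/3.

-67/3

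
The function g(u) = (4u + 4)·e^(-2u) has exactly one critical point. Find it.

-1/2

Differentiating with the product rule gives g'(u) = (-8u - 4)·e^(-2u). Since e^(-2u) > 0, the only critical point is u = -1/2.
g''(-1/2) has the same sign as -8 < 0, so this is a local maximum.
g(-1/2) = (2)·e^(1) ≈ 5.4366.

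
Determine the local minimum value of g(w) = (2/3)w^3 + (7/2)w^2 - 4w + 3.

g'(w) = 2w^2 + 7w - 4 = 0 at w = -4, 1/2.
Second-derivative test with g''(w) = 4w + 7: g''(-4) = -9 < 0 ⇒ local maximum; g''(1/2) = 9 > 0 ⇒ local minimum.
Thus g has its local minimum at w = 1/2, with value 47/24.

47/24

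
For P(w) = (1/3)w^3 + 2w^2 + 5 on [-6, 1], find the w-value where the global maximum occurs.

-4

P'(w) = w^2 + 4w, which vanishes at w = -4 and w = 0.
Evaluating at the critical points and endpoints: P(-6) = 5, P(-4) = 47/3, P(0) = 5, P(1) = 22/3.
The maximum over the interval is 47/3, attained at w = -4.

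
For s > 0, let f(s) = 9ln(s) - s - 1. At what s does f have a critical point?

f'(s) = 9/s − 1 = 0 gives s = 9.
f''(s) = -9/s², which is negative for s > 0, so this is a local maximum.
f(9) = 9·ln(9) - 9 - 1 ≈ 9.7750.

9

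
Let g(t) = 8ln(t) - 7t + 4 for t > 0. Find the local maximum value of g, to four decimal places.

-2.9317

g'(t) = 8/t − 7 = 0 gives t = 8/7.
g''(t) = -8/t², which is negative for t > 0, so this is a local maximum.
g(8/7) = 8·ln(8/7) - 8 + 4 ≈ -2.9317.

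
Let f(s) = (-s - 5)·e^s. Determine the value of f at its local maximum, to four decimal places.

0.0025

f'(s) = (-1)·e^s + (-s - 5)·1·e^s = (-s - 6)·e^s. Since e^s > 0, the only critical point is s = -6.
f''(-6) has the same sign as -1 < 0, so this is a local maximum.
f(-6) = (1)·e^(-6) ≈ 0.0025.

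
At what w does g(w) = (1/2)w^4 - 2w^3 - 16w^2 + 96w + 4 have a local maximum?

g'(w) = 2w^3 - 6w^2 - 32w + 96 = 0 at w = -4, 3, 4.
Second-derivative test with g''(w) = 6w^2 - 12w - 32: g''(-4) = 112 > 0 ⇒ local minimum; g''(3) = -14 < 0 ⇒ local maximum; g''(4) = 16 > 0 ⇒ local minimum.
The local maximum is g(3) = 269/2.

3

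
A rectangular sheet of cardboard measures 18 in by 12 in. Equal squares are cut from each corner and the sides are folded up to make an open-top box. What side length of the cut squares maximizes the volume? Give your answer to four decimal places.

2.3542

With cut size x, the volume is V(x) = x(18 − 2x)(12 − 2x) for 0 < x < 6.
V'(x) = 12x^2 − 120x + 216. Setting V'(x) = 0 gives x ≈ 2.3542 (the root in (0, 6)).
V''(x) = 24x − 120 is negative there, so this is the maximum; V ≈ 228.1621.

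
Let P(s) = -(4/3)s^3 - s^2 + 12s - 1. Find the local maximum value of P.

P'(s) = -4s^2 - 2s + 12 = 0 at s = -2, 3/2.
Since P''(s) = -8s - 2, we get P''(-2) = 14 > 0 ⇒ local minimum; P''(3/2) = -14 < 0 ⇒ local maximum.
Thus P has its local maximum at s = 3/2, with value 41/4.

41/4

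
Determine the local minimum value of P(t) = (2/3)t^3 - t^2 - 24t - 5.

-223/3

P'(t) = 2t^2 - 2t - 24. Setting P'(t) = 0 gives t ∈ {-3, 4}.
Since P''(t) = 4t - 2, we get P''(-3) = -14 < 0 ⇒ local maximum; P''(4) = 14 > 0 ⇒ local minimum.
Thus P has its local minimum at t = 4, with value -223/3.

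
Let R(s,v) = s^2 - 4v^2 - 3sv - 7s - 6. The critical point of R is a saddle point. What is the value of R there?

-346/25

∂R/∂s = 2s - 3v - 7 = 0 and ∂R/∂v = -3s - 8v = 0, so (s, v) = (56/25, -21/25).
The Hessian has R_{ss} = 2, R_{vv} = -8, R_{sv} = -3, giving D = -25 < 0, so the point is a saddle point.
R(56/25, -21/25) = -346/25.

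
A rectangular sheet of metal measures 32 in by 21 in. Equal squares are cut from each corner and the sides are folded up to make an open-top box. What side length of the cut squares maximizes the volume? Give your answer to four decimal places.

4.1400

With cut size x, the volume is V(x) = x(32 − 2x)(21 − 2x) for 0 < x < 10.5.
V'(x) = 12x^2 − 212x + 672. Setting V'(x) = 0 gives x ≈ 4.1400 (the root in (0, 10.5)).
V''(x) = 24x − 212 is negative there, so this is the maximum; V ≈ 1249.1142.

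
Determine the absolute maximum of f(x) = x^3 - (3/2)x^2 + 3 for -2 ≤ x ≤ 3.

f'(x) = 3x^2 - 3x, which vanishes at x = 0 and x = 1.
Candidates: f(-2) = -11, f(0) = 3, f(1) = 5/2, f(3) = 33/2.
So the maximum is f(3) = 33/2.

33/2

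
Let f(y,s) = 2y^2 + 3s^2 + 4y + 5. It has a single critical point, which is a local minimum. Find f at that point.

∂f/∂y = 4y + 4 = 0 and ∂f/∂s = 6s = 0, so (y, s) = (-1, 0).
The Hessian has f_{yy} = 4, f_{ss} = 6, f_{ys} = 0, giving D = 24 > 0 with f_{yy} > 0, so the point is a local minimum.
f(-1, 0) = 3.

3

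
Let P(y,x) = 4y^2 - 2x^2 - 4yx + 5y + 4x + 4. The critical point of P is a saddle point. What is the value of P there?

143/24

∂P/∂y = 8y - 4x + 5 = 0 and ∂P/∂x = -4y - 4x + 4 = 0, so (y, x) = (-1/12, 13/12).
The Hessian has P_{yy} = 8, P_{xx} = -4, P_{yx} = -4, giving D = -48 < 0, so the point is a saddle point.
P(-1/12, 13/12) = 143/24.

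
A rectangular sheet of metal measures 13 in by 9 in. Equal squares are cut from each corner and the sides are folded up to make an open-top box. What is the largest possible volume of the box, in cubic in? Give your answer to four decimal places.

With cut size x, the volume is V(x) = x(13 − 2x)(9 − 2x) for 0 < x < 4.5.
V'(x) = 12x^2 − 88x + 117. Setting V'(x) = 0 gives x ≈ 1.7446 (the root in (0, 4.5)).
V''(x) = 24x − 88 is negative there, so this is the maximum; V ≈ 91.4382.

91.4382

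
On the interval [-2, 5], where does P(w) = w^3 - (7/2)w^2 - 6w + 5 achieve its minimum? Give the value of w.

P'(w) = 3w^2 - 7w - 6, which vanishes at w = -2/3 and w = 3.
Candidates: P(-2) = -5,  P(-2/3) = 193/27,  P(3) = -35/2,  P(5) = 25/2.
Hence the absolute minimum is -35/2 at w = 3.

3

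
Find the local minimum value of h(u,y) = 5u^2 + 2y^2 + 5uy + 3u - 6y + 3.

-81/5

∂h/∂u = 10u + 5y + 3 = 0 and ∂h/∂y = 5u + 4y - 6 = 0, so (u, y) = (-14/5, 5).
The Hessian has h_{uu} = 10, h_{yy} = 4, h_{uy} = 5, giving D = 15 > 0 with h_{uu} > 0, so the point is a local minimum.
h(-14/5, 5) = -81/5.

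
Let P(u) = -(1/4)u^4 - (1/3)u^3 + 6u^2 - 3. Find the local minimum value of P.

P'(u) = -u^3 - u^2 + 12u = 0 at u = -4, 0, 3.
Since P''(u) = -3u^2 - 2u + 12, we get P''(-4) = -28 < 0 ⇒ local maximum; P''(0) = 12 > 0 ⇒ local minimum; P''(3) = -21 < 0 ⇒ local maximum.
The local minimum is P(0) = -3.

-3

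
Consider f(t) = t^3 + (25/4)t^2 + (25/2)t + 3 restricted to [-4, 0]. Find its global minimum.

-11

Differentiating, f'(t) = 3t^2 + (25/2)t + 25/2; which vanishes at t = -5/2 and t = -5/3.
Candidates: f(-4) = -11; f(-5/2) = -77/16; f(-5/3) = -551/108; f(0) = 3.
The minimum over the interval is -11, attained at t = -4.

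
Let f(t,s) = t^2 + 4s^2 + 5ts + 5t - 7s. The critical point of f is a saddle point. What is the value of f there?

36

∂f/∂t = 2t + 5s + 5 = 0 and ∂f/∂s = 5t + 8s - 7 = 0, so (t, s) = (25/3, -13/3).
The Hessian has f_{tt} = 2, f_{ss} = 8, f_{ts} = 5, giving D = -9 < 0, so the point is a saddle point.
f(25/3, -13/3) = 36.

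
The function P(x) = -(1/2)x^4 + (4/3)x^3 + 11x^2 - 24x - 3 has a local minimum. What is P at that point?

P'(x) = -2x^3 + 4x^2 + 22x - 24 = 0 at x = -3, 1, 4.
P''(x) = -6x^2 + 8x + 22. P''(-3) = -56 < 0 ⇒ local maximum; P''(1) = 24 > 0 ⇒ local minimum; P''(4) = -42 < 0 ⇒ local maximum.
Thus P has its local minimum at x = 1, with value -91/6.

-91/6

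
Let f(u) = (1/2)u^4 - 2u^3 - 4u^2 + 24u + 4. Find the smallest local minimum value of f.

f'(u) = 2u^3 - 6u^2 - 8u + 24. Setting f'(u) = 0 gives u ∈ {-2, 2, 3}.
Second-derivative test with f''(u) = 6u^2 - 12u - 8: f''(-2) = 40 > 0 ⇒ local minimum; f''(2) = -8 < 0 ⇒ local maximum; f''(3) = 10 > 0 ⇒ local minimum.
Thus f has its smallest local minimum at u = -2, with value -36.

-36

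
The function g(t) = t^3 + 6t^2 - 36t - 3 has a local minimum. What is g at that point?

-43

Critical points: g'(t) = 3t^2 + 12t - 36 vanishes at t = -6, 2.
g''(t) = 6t + 12. g''(-6) = -24 < 0 ⇒ local maximum; g''(2) = 24 > 0 ⇒ local minimum.
Thus g has its local minimum at t = 2, with value -43.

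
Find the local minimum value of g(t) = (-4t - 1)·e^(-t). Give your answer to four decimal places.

-1.8895

Differentiating with the product rule gives g'(t) = (4t - 3)·e^(-t). Since e^(-t) > 0, the only critical point is t = 3/4.
g''(3/4) has the same sign as 4 > 0, so this is a local minimum.
g(3/4) = (-4)·e^(-3/4) ≈ -1.8895.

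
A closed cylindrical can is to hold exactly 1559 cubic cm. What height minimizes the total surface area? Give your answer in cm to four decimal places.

12.5676

With radius r and height h, πr²h = 1559 so h = 1559/(πr²), and S(r) = 2πr² + 2πrh = 2πr² + 2·1559/r.
S'(r) = 4πr − 2·1559/r² = 0 ⇒ r³ = 1559/(2π), so r ≈ 6.2838 and h = 2r ≈ 12.5676.
S''(r) = 4π + 4·1559/r³ > 0, so this is the minimum; S ≈ 744.2953.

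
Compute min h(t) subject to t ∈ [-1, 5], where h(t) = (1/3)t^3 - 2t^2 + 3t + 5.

The derivative is t^2 - 4t + 3, which vanishes at t = 1 and t = 3.
Evaluating at the critical points and endpoints: h(-1) = -1/3, h(1) = 19/3, h(3) = 5, h(5) = 35/3.
The minimum over the interval is -1/3, attained at t = -1.

-1/3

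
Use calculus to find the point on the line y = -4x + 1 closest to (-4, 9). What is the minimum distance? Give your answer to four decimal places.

1.9403

Minimize D(x)^2 = (x + 4)^2 + (-4x - 8)^2.
d/dx[D^2] = 2(x + 4) + 2·(-4)·(-4x - 8) = 0 ⇒ x = -36/17.
Then y = 161/17 and the distance is √(64/17) ≈ 1.9403.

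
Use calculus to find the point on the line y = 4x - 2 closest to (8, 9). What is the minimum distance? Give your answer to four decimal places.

Minimize D(x)^2 = (x - 8)^2 + (4x - 11)^2.
d/dx[D^2] = 2(x - 8) + 2·4·(4x - 11) = 0 ⇒ x = 52/17.
Then y = 174/17 and the distance is √(441/17) ≈ 5.0932.

5.0932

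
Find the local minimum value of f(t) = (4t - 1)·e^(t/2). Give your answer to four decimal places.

By the product rule, f'(t) = (2t + 7/2)·e^(t/2). Since e^(t/2) > 0, the only critical point is t = -7/4.
f''(-7/4) has the same sign as 2 > 0, so this is a local minimum.
f(-7/4) = (-8)·e^(-7/8) ≈ -3.3349.

-3.3349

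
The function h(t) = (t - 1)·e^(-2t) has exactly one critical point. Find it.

3/2

Differentiating with the product rule gives h'(t) = (-2t + 3)·e^(-2t). Since e^(-2t) > 0, the only critical point is t = 3/2.
h''(3/2) has the same sign as -2 < 0, so this is a local maximum.
h(3/2) = (1/2)·e^(-3) ≈ 0.0249.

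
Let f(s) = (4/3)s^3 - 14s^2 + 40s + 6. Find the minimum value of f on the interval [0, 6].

The derivative is 4s^2 - 28s + 40, which vanishes at s = 2 and s = 5.
Candidates: f(0) = 6, f(2) = 122/3, f(5) = 68/3, f(6) = 30.
Hence the absolute minimum is 6 at s = 0.

6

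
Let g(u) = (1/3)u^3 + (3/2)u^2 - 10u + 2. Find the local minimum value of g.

-28/3

Critical points: g'(u) = u^2 + 3u - 10 vanishes at u = -5, 2.
g''(u) = 2u + 3. g''(-5) = -7 < 0 ⇒ local maximum; g''(2) = 7 > 0 ⇒ local minimum.
The local minimum is g(2) = -28/3.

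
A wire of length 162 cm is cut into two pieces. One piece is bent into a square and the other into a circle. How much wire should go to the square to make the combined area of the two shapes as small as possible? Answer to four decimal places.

Let x be the length used for the square. Square side x/4; circle radius (162−x)/(2π).
A(x) = (x/4)² + π·((162−x)/(2π))² = x²/16 + (162−x)²/(4π) for 0 ≤ x ≤ 162. A'(x) = x/8 − (162−x)/(2π) = 0 gives x = 4·162/(π+4) ≈ 90.7361.
A'' = 1/8 + 1/(2π) > 0, so this gives the minimum combined area; x ≈ 90.7361 cm to the square.

90.7361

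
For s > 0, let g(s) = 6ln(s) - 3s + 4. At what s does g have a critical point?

g'(s) = 6/s − 3 = 0 gives s = 2.
g''(s) = -6/s², which is negative for s > 0, so this is a local maximum.
g(2) = 6·ln(2) - 6 + 4 ≈ 2.1589.

2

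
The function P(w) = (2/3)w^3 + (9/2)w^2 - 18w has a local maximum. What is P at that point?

P'(w) = 2w^2 + 9w - 18. Setting P'(w) = 0 gives w ∈ {-6, 3/2}.
Since P''(w) = 4w + 9, we get P''(-6) = -15 < 0 ⇒ local maximum; P''(3/2) = 15 > 0 ⇒ local minimum.
So the local maximum value is P(-6) = 126.

126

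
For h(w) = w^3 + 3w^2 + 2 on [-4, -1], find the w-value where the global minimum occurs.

-4

Differentiating, h'(w) = 3w^2 + 6w; whose only zero in [-4, -1] is w = -2.
Evaluating at the critical points and endpoints: h(-4) = -14; h(-2) = 6; h(-1) = 4.
So the minimum is h(-4) = -14.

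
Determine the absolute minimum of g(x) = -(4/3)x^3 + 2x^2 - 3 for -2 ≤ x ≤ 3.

g'(x) = -4x^2 + 4x, which vanishes at x = 0 and x = 1.
Compare values at every candidate in [-2, 3]: g(-2) = 47/3,  g(0) = -3,  g(1) = -7/3,  g(3) = -21.
The minimum over the interval is -21, attained at x = 3.

-21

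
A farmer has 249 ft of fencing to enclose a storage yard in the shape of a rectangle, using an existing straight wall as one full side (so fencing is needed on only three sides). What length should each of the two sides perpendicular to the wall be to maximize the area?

Let the sides perpendicular to the wall have length x and the parallel side y, so 2x + y = 249 and the area is A = xy = x(249 − 2x).
A'(x) = 249 − 4x = 0 gives x = 249/4, and A''(x) = −4 < 0 confirms a maximum.
Then y = 249 − 2·249/4 = 249/2 and A = 62001/8.

249/4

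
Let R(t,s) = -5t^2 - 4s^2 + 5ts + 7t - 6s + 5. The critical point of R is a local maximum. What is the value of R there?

∂R/∂t = -10t + 5s + 7 = 0 and ∂R/∂s = 5t - 8s - 6 = 0, so (t, s) = (26/55, -5/11).
The Hessian has R_{tt} = -10, R_{ss} = -8, R_{ts} = 5, giving D = 55 > 0 with R_{tt} < 0, so the point is a local maximum.
R(26/55, -5/11) = 441/55.

441/55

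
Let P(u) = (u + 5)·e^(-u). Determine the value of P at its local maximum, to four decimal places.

54.5982

Differentiating with the product rule gives P'(u) = (-u - 4)·e^(-u). Since e^(-u) > 0, the only critical point is u = -4.
P''(-4) has the same sign as -1 < 0, so this is a local maximum.
P(-4) = (1)·e^(4) ≈ 54.5982.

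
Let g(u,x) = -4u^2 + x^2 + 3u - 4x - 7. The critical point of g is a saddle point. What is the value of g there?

-167/16

∂g/∂u = -8u + 3 = 0 and ∂g/∂x = 2x - 4 = 0, so (u, x) = (3/8, 2).
The Hessian has g_{uu} = -8, g_{xx} = 2, g_{ux} = 0, giving D = -16 < 0, so the point is a saddle point.
g(3/8, 2) = -167/16.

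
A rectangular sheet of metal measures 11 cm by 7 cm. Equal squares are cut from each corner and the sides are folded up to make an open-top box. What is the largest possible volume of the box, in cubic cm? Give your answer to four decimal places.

48.2170

With cut size x, the volume is V(x) = x(11 − 2x)(7 − 2x) for 0 < x < 3.5.
V'(x) = 12x^2 − 72x + 77. Setting V'(x) = 0 gives x ≈ 1.3927 (the root in (0, 3.5)).
V''(x) = 24x − 72 is negative there, so this is the maximum; V ≈ 48.2170.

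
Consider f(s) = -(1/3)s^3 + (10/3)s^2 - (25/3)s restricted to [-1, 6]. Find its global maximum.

Differentiating, f'(s) = -s^2 + (20/3)s - 25/3; which vanishes at s = 5/3 and s = 5.
Evaluating at the critical points and endpoints: f(-1) = 12, f(5/3) = -500/81, f(5) = 0, f(6) = -2.
So the maximum is f(-1) = 12.

12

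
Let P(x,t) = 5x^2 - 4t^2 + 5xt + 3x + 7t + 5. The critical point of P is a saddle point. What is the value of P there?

∂P/∂x = 10x + 5t + 3 = 0 and ∂P/∂t = 5x - 8t + 7 = 0, so (x, t) = (-59/105, 11/21).
The Hessian has P_{xx} = 10, P_{tt} = -8, P_{xt} = 5, giving D = -105 < 0, so the point is a saddle point.
P(-59/105, 11/21) = 629/105.

629/105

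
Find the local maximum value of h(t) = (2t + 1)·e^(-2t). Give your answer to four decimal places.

1.0000

h'(t) = 2·e^(-2t) + (2t + 1)·(-2)·e^(-2t) = (-4t)·e^(-2t). Since e^(-2t) > 0, the only critical point is t = 0.
h''(0) has the same sign as -4 < 0, so this is a local maximum.
h(0) = (1)·e^(0) ≈ 1.0000.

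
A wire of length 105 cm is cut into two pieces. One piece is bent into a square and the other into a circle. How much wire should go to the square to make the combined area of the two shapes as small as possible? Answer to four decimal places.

58.8104

Let x be the length used for the square. Square side x/4; circle radius (105−x)/(2π).
A(x) = (x/4)² + π·((105−x)/(2π))² = x²/16 + (105−x)²/(4π) for 0 ≤ x ≤ 105. A'(x) = x/8 − (105−x)/(2π) = 0 gives x = 4·105/(π+4) ≈ 58.8104.
A'' = 1/8 + 1/(2π) > 0, so this gives the minimum combined area; x ≈ 58.8104 cm to the square.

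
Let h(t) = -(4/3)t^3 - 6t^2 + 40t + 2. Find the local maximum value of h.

h'(t) = -4t^2 - 12t + 40. Setting h'(t) = 0 gives t ∈ {-5, 2}.
h''(t) = -8t - 12. h''(-5) = 28 > 0 ⇒ local minimum; h''(2) = -28 < 0 ⇒ local maximum.
The local maximum is h(2) = 142/3.

142/3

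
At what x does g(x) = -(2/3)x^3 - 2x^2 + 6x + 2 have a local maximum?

1

Critical points: g'(x) = -2x^2 - 4x + 6 vanishes at x = -3, 1.
g''(x) = -4x - 4. g''(-3) = 8 > 0 ⇒ local minimum; g''(1) = -8 < 0 ⇒ local maximum.
So the local maximum value is g(1) = 16/3.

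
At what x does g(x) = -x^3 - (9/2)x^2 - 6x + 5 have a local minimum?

g'(x) = -3x^2 - 9x - 6 = 0 at x = -2, -1.
Since g''(x) = -6x - 9, we get g''(-2) = 3 > 0 ⇒ local minimum; g''(-1) = -3 < 0 ⇒ local maximum.
So the local minimum value is g(-2) = 7.

-2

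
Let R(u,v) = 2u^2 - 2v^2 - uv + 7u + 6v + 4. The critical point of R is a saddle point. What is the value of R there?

∂R/∂u = 4u - v + 7 = 0 and ∂R/∂v = -u - 4v + 6 = 0, so (u, v) = (-22/17, 31/17).
The Hessian has R_{uu} = 4, R_{vv} = -4, R_{uv} = -1, giving D = -17 < 0, so the point is a saddle point.
R(-22/17, 31/17) = 84/17.

84/17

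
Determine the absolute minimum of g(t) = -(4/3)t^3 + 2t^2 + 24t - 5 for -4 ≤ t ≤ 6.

g'(t) = -4t^2 + 4t + 24, which vanishes at t = -2 and t = 3.
Evaluating at the critical points and endpoints: g(-4) = 49/3; g(-2) = -103/3; g(3) = 49; g(6) = -77.
Hence the absolute minimum is -77 at t = 6.

-77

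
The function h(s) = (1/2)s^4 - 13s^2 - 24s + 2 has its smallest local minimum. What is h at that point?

-174

h'(s) = 2s^3 - 26s - 24. Setting h'(s) = 0 gives s ∈ {-3, -1, 4}.
Second-derivative test with h''(s) = 6s^2 - 26: h''(-3) = 28 > 0 ⇒ local minimum; h''(-1) = -20 < 0 ⇒ local maximum; h''(4) = 70 > 0 ⇒ local minimum.
The smallest local minimum is h(4) = -174.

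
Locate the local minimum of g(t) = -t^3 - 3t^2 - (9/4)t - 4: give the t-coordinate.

Critical points: g'(t) = -3t^2 - 6t - 9/4 vanishes at t = -3/2, -1/2.
Since g''(t) = -6t - 6, we get g''(-3/2) = 3 > 0 ⇒ local minimum; g''(-1/2) = -3 < 0 ⇒ local maximum.
Thus g has its local minimum at t = -3/2, with value -4.

-3/2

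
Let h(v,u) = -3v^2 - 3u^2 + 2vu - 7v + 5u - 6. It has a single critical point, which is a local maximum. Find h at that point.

-5/4

∂h/∂v = -6v + 2u - 7 = 0 and ∂h/∂u = 2v - 6u + 5 = 0, so (v, u) = (-1, 1/2).
The Hessian has h_{vv} = -6, h_{uu} = -6, h_{vu} = 2, giving D = 32 > 0 with h_{vv} < 0, so the point is a local maximum.
h(-1, 1/2) = -5/4.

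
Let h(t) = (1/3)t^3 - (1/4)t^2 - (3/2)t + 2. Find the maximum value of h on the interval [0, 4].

40/3

h'(t) = t^2 - (1/2)t - 3/2, whose only zero in [0, 4] is t = 3/2.
Evaluating at the critical points and endpoints: h(0) = 2,  h(3/2) = 5/16,  h(4) = 40/3.
So the maximum is h(4) = 40/3.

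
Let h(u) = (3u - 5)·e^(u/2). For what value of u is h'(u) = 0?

-1/3

h'(u) = 3·e^(u/2) + (3u - 5)·(1/2)·e^(u/2) = ((3/2)u + 1/2)·e^(u/2). Since e^(u/2) > 0, the only critical point is u = -1/3.
h''(-1/3) has the same sign as 3/2 > 0, so this is a local minimum.
h(-1/3) = (-6)·e^(-1/6) ≈ -5.0789.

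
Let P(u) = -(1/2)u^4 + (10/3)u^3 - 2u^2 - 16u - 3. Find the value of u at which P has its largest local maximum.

Critical points: P'(u) = -2u^3 + 10u^2 - 4u - 16 vanishes at u = -1, 2, 4.
Second-derivative test with P''(u) = -6u^2 + 20u - 4: P''(-1) = -30 < 0 ⇒ local maximum; P''(2) = 12 > 0 ⇒ local minimum; P''(4) = -20 < 0 ⇒ local maximum.
The largest local maximum is P(-1) = 43/6.

-1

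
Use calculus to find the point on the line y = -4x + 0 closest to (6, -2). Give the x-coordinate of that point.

14/17

Minimize D(x)^2 = (x - 6)^2 + (-4x + 2)^2.
d/dx[D^2] = 2(x - 6) + 2·(-4)·(-4x + 2) = 0 ⇒ x = 14/17.
Then y = -56/17 and the distance is √(484/17) ≈ 5.3358.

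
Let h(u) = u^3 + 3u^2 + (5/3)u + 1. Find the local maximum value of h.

52/27

Critical points: h'(u) = 3u^2 + 6u + 5/3 vanishes at u = -5/3, -1/3.
Since h''(u) = 6u + 6, we get h''(-5/3) = -4 < 0 ⇒ local maximum; h''(-1/3) = 4 > 0 ⇒ local minimum.
So the local maximum value is h(-5/3) = 52/27.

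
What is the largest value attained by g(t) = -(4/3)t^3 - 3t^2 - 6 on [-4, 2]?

94/3

g'(t) = -4t^2 - 6t, which vanishes at t = -3/2 and t = 0.
Compare values at every candidate in [-4, 2]: g(-4) = 94/3; g(-3/2) = -33/4; g(0) = -6; g(2) = -86/3.
Hence the absolute maximum is 94/3 at t = -4.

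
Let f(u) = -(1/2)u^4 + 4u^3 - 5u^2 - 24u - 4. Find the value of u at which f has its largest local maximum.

f'(u) = -2u^3 + 12u^2 - 10u - 24 = 0 at u = -1, 3, 4.
Second-derivative test with f''(u) = -6u^2 + 24u - 10: f''(-1) = -40 < 0 ⇒ local maximum; f''(3) = 8 > 0 ⇒ local minimum; f''(4) = -10 < 0 ⇒ local maximum.
Thus f has its largest local maximum at u = -1, with value 21/2.

-1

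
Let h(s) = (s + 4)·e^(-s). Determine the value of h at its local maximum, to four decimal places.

h'(s) = 1·e^(-s) + (s + 4)·(-1)·e^(-s) = (-s - 3)·e^(-s). Since e^(-s) > 0, the only critical point is s = -3.
h''(-3) has the same sign as -1 < 0, so this is a local maximum.
h(-3) = (1)·e^(3) ≈ 20.0855.

20.0855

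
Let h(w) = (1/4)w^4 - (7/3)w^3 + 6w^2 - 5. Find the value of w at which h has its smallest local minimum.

h'(w) = w^3 - 7w^2 + 12w = 0 at w = 0, 3, 4.
Second-derivative test with h''(w) = 3w^2 - 14w + 12: h''(0) = 12 > 0 ⇒ local minimum; h''(3) = -3 < 0 ⇒ local maximum; h''(4) = 4 > 0 ⇒ local minimum.
Thus h has its smallest local minimum at w = 0, with value -5.

0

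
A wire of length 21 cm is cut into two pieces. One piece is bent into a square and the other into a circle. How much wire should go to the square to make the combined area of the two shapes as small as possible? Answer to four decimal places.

Let x be the length used for the square. Square side x/4; circle radius (21−x)/(2π).
A(x) = (x/4)² + π·((21−x)/(2π))² = x²/16 + (21−x)²/(4π) for 0 ≤ x ≤ 21. A'(x) = x/8 − (21−x)/(2π) = 0 gives x = 4·21/(π+4) ≈ 11.7621.
A'' = 1/8 + 1/(2π) > 0, so this gives the minimum combined area; x ≈ 11.7621 cm to the square.

11.7621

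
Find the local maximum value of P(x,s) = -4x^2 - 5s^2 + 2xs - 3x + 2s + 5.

429/76

∂P/∂x = -8x + 2s - 3 = 0 and ∂P/∂s = 2x - 10s + 2 = 0, so (x, s) = (-13/38, 5/38).
The Hessian has P_{xx} = -8, P_{ss} = -10, P_{xs} = 2, giving D = 76 > 0 with P_{xx} < 0, so the point is a local maximum.
P(-13/38, 5/38) = 429/76.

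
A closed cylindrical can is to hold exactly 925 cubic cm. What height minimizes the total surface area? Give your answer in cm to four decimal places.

With radius r and height h, πr²h = 925 so h = 925/(πr²), and S(r) = 2πr² + 2πrh = 2πr² + 2·925/r.
S'(r) = 4πr − 2·925/r² = 0 ⇒ r³ = 925/(2π), so r ≈ 5.2802 and h = 2r ≈ 10.5605.
S''(r) = 4π + 4·925/r³ > 0, so this is the minimum; S ≈ 525.5439.

10.5605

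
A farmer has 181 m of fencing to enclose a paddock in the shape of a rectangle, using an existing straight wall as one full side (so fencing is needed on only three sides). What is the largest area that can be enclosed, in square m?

Let the sides perpendicular to the wall have length x and the parallel side y, so 2x + y = 181 and the area is A = xy = x(181 − 2x).
A'(x) = 181 − 4x = 0 gives x = 181/4, and A''(x) = −4 < 0 confirms a maximum.
Then y = 181 − 2·181/4 = 181/2 and A = 32761/8.

32761/8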